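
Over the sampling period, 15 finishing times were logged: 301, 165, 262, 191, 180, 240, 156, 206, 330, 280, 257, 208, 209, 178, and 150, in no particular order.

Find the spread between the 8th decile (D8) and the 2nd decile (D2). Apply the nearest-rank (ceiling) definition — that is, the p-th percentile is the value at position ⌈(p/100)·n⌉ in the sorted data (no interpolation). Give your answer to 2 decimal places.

97.00

Sorted: 150, 156, 165, 178, 180, 191, 206, 208, 209, 240, 257, 262, 280, 301, 330.
n = 15.
P20: rank ⌈20/100·15⌉ = 3 → 165.
P80: rank ⌈80/100·15⌉ = 12 → 262.
Difference: 262 − 165 = 97.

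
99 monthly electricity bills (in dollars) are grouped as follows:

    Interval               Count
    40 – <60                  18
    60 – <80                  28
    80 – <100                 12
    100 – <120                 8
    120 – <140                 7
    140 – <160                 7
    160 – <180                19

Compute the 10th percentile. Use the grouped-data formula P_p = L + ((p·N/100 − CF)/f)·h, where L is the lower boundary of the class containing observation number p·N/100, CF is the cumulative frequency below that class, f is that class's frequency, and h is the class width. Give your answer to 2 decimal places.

51.00

N = 99; target position k = 10/100 · 99 = 9.9.
Cumulative frequencies: 18, 46, 58, 66, 73, 80, 99.
Observation 9.9 falls in the class 40 – <60.
L = 40, CF = 0, f = 18, h = 20.
P10 = 40 + ((9.9 − 0)/18)·20 = 40 + 11 = 51.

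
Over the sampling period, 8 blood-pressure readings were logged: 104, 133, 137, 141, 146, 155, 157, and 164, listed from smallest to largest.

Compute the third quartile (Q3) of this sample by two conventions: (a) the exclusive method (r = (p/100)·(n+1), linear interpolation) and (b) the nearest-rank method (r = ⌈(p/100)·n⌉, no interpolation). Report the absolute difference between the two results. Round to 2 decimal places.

1.50

n = 8.
(a) r = 6.75; between ranks 6 (155) and 7 (157): 156.5.
(b) the nearest-rank method: rank 6 → 155.
|156.5 − 155| = 1.5.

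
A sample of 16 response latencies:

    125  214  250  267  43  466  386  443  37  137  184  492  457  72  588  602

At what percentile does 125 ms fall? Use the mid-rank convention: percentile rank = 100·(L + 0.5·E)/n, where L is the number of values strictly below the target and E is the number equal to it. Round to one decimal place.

21.9

Sorted: 37, 43, 72, 125, 137, 184, 214, 250, 267, 386, 443, 457, 466, 492, 588, 602.
Count below 125: L = 3; count equal: E = 1; n = 16.
Percentile rank = 100·(3 + 0.5·1)/16 = 100·3.5/16 = 21.88.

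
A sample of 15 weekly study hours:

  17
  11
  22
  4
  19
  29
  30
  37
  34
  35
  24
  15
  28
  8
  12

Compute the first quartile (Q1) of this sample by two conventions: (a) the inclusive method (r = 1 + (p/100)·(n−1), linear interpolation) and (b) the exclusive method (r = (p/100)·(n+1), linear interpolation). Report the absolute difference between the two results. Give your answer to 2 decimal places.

Sorted: 4, 8, 11, 12, 15, 17, 19, 22, 24, 28, 29, 30, 34, 35, 37.
n = 15.
(a) r = 4.5; between ranks 4 (12) and 5 (15): 13.5.
(b) r = 4 → value at rank 4 = 12.
|13.5 − 12| = 1.5.

1.50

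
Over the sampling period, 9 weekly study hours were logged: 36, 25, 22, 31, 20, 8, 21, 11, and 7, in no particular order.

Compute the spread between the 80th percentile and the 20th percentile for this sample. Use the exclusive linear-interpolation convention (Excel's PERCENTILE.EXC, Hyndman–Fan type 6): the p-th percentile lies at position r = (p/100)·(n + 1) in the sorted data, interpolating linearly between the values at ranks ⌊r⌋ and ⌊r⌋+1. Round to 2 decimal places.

Sorted: 7, 8, 11, 20, 21, 22, 25, 31, 36.
n = 9.
P20: r = 2 (integer) → 8.
P80: r = 8 (integer) → 31.
Difference: 31 − 8 = 23.

23.00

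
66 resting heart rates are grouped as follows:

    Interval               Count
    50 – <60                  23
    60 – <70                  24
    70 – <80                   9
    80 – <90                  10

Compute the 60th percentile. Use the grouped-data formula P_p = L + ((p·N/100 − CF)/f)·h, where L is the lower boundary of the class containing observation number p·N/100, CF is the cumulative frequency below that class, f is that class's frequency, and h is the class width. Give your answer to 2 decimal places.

N = 66; target position k = 60/100 · 66 = 39.6.
Cumulative frequencies: 23, 47, 56, 66.
Observation 39.6 falls in the class 60 – <70.
L = 60, CF = 23, f = 24, h = 10.
P60 = 60 + ((39.6 − 23)/24)·10 = 60 + 6.91667 = 66.9167.

66.92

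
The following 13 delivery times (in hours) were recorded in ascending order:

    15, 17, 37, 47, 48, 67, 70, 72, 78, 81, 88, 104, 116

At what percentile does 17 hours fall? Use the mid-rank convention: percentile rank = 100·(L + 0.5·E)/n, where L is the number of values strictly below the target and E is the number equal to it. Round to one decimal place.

11.5

Count below 17: L = 1; count equal: E = 1; n = 13.
Percentile rank = 100·(1 + 0.5·1)/13 = 100·1.5/13 = 11.54.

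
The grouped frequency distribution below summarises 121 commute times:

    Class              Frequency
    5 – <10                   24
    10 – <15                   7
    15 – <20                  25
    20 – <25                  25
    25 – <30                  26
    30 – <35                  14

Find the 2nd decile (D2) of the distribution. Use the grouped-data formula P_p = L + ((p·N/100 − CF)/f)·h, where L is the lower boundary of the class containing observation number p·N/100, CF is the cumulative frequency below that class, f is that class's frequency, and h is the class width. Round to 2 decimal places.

10.14

N = 121; target position k = 20/100 · 121 = 24.2.
Cumulative frequencies: 24, 31, 56, 81, 107, 121.
Observation 24.2 falls in the class 10 – <15.
L = 10, CF = 24, f = 7, h = 5.
P20 = 10 + ((24.2 − 24)/7)·5 = 10 + 0.142857 = 10.1429.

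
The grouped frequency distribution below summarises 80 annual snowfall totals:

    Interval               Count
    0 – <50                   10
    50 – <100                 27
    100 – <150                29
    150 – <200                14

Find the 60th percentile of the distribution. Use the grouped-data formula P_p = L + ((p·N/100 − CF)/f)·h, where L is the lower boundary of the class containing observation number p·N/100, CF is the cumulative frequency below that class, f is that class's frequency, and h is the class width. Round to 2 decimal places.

118.97

N = 80; target position k = 60/100 · 80 = 48.
Cumulative frequencies: 10, 37, 66, 80.
Observation 48 falls in the class 100 – <150.
L = 100, CF = 37, f = 29, h = 50.
P60 = 100 + ((48 − 37)/29)·50 = 100 + 18.9655 = 118.966.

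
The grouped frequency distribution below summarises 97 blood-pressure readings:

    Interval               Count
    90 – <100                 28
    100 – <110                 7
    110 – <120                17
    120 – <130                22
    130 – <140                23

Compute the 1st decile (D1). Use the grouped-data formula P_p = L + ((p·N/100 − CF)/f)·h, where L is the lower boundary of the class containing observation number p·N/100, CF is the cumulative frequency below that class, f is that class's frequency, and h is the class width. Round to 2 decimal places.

93.46

N = 97; target position k = 10/100 · 97 = 9.7.
Cumulative frequencies: 28, 35, 52, 74, 97.
Observation 9.7 falls in the class 90 – <100.
L = 90, CF = 0, f = 28, h = 10.
P10 = 90 + ((9.7 − 0)/28)·10 = 90 + 3.46429 = 93.4643.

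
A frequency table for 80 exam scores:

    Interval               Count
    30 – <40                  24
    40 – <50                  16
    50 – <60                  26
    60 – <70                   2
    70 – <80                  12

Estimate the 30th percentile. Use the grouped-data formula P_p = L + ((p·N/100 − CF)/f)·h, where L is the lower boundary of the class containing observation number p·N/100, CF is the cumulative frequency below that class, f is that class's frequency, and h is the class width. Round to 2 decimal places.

40.00

N = 80; target position k = 30/100 · 80 = 24.
Cumulative frequencies: 24, 40, 66, 68, 80.
Observation 24 falls in the class 30 – <40.
L = 30, CF = 0, f = 24, h = 10.
P30 = 30 + ((24 − 0)/24)·10 = 30 + 10 = 40.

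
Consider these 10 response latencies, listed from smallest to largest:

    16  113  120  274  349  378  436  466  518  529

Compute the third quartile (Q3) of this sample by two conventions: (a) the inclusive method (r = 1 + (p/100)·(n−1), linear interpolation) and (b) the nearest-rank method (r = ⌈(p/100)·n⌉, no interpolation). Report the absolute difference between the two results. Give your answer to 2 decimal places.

n = 10.
(a) r = 7.75; between ranks 7 (436) and 8 (466): 458.5.
(b) the nearest-rank method: rank 8 → 466.
|458.5 − 466| = 7.5.

7.50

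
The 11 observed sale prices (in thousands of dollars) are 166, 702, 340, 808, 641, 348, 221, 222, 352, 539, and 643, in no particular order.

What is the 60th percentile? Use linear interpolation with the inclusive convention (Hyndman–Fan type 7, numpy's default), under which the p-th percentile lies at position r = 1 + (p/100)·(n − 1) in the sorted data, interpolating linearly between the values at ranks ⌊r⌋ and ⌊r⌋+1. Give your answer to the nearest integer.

539

Sorted: 166, 221, 222, 340, 348, 352, 539, 641, 643, 702, 808.
n = 11.
r = 1 + (60/100)·(11 − 1) = 1 + 6 = 7.
r is an integer, so P60 is the value at rank 7: 539.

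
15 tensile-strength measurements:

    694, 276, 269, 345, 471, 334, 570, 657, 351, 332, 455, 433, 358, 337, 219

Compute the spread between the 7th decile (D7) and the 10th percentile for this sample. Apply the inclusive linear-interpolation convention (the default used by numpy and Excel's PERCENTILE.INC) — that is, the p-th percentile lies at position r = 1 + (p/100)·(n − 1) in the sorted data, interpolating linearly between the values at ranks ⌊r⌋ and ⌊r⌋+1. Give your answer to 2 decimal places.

178.80

Sorted: 219, 269, 276, 332, 334, 337, 345, 351, 358, 433, 455, 471, 570, 657, 694.
n = 15.
P10: r = 2.4; ranks 2–3 are 269, 276; interpolating gives 271.8.
P70: r = 10.8; ranks 10–11 are 433, 455; interpolating gives 450.6.
Difference: 450.6 − 271.8 = 178.8.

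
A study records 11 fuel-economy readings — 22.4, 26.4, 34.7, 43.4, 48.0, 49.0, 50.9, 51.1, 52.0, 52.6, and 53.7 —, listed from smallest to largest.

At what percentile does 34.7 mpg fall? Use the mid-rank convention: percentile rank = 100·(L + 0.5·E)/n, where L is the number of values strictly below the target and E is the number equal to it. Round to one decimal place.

Count below 34.7: L = 2; count equal: E = 1; n = 11.
Percentile rank = 100·(2 + 0.5·1)/11 = 100·2.5/11 = 22.73.

22.7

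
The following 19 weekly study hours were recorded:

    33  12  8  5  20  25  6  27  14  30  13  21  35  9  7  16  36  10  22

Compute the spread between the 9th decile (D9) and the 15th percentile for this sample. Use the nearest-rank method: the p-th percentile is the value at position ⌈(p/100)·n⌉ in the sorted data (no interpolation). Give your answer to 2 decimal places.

28.00

Sorted: 5, 6, 7, 8, 9, 10, 12, 13, 14, 16, 20, 21, 22, 25, 27, 30, 33, 35, 36.
n = 19.
P15: rank ⌈15/100·19⌉ = 3 → 7.
P90: rank ⌈90/100·19⌉ = 18 → 35.
Difference: 35 − 7 = 28.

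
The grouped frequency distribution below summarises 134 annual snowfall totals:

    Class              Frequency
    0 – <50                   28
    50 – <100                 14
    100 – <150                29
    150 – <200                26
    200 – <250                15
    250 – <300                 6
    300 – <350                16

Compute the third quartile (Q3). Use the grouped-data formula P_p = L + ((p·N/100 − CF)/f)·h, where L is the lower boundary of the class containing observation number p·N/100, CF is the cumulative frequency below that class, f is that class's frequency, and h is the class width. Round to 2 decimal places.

211.67

N = 134; target position k = 75/100 · 134 = 100.5.
Cumulative frequencies: 28, 42, 71, 97, 112, 118, 134.
Observation 100.5 falls in the class 200 – <250.
L = 200, CF = 97, f = 15, h = 50.
P75 = 200 + ((100.5 − 97)/15)·50 = 200 + 11.6667 = 211.667.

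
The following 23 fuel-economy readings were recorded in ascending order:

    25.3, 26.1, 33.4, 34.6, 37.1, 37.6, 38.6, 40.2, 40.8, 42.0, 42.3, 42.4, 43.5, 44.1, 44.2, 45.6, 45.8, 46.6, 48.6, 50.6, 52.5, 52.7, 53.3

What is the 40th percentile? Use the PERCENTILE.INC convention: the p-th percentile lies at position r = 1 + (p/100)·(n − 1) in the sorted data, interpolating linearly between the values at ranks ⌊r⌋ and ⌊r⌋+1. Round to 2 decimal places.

41.76

n = 23.
r = 1 + (40/100)·(23 − 1) = 1 + 8.8 = 9.8.
Rank 9 is 40.8 and rank 10 is 42.0.
Interpolate: 40.8 + 0.8·(42.0 − 40.8) = 40.8 + 0.8·1.2 = 41.76.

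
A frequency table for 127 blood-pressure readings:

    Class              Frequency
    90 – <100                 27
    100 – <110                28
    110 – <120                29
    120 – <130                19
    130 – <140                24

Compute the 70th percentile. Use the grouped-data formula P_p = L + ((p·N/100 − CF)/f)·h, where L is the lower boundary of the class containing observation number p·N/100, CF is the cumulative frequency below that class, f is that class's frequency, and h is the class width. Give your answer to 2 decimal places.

122.58

N = 127; target position k = 70/100 · 127 = 88.9.
Cumulative frequencies: 27, 55, 84, 103, 127.
Observation 88.9 falls in the class 120 – <130.
L = 120, CF = 84, f = 19, h = 10.
P70 = 120 + ((88.9 − 84)/19)·10 = 120 + 2.57895 = 122.579.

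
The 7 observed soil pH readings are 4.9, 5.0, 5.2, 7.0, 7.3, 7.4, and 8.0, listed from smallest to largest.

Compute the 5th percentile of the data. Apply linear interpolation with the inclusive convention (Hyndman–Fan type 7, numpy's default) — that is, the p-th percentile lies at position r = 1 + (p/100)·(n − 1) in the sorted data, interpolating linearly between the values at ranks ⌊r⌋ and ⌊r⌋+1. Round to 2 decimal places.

n = 7.
r = 1 + (5/100)·(7 − 1) = 1 + 0.3 = 1.3.
Rank 1 is 4.9 and rank 2 is 5.0.
Interpolate: 4.9 + 0.3·(5.0 − 4.9) = 4.9 + 0.3·0.1 = 4.93.

4.93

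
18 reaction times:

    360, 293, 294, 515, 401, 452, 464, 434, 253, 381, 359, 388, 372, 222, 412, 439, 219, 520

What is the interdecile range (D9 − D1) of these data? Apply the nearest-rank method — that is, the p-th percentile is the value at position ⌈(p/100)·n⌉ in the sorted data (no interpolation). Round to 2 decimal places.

Sorted: 219, 222, 253, 293, 294, 359, 360, 372, 381, 388, 401, 412, 434, 439, 452, 464, 515, 520.
n = 18.
P10: rank ⌈10/100·18⌉ = 2 → 222.
P90: rank ⌈90/100·18⌉ = 17 → 515.
Difference: 515 − 222 = 293.

293.00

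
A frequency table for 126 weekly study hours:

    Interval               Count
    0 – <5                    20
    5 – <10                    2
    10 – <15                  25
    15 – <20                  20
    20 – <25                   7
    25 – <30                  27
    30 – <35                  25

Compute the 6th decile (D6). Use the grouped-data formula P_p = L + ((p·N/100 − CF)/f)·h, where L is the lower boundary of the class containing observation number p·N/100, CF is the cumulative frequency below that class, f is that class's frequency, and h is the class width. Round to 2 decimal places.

25.30

N = 126; target position k = 60/100 · 126 = 75.6.
Cumulative frequencies: 20, 22, 47, 67, 74, 101, 126.
Observation 75.6 falls in the class 25 – <30.
L = 25, CF = 74, f = 27, h = 5.
P60 = 25 + ((75.6 − 74)/27)·5 = 25 + 0.296296 = 25.2963.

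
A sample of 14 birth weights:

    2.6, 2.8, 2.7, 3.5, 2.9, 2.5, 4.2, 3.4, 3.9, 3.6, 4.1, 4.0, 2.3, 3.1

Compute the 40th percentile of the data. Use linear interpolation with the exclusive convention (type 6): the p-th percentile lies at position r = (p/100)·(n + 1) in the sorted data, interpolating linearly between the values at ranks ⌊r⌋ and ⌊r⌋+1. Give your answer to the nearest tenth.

2.9

Sorted: 2.3, 2.5, 2.6, 2.7, 2.8, 2.9, 3.1, 3.4, 3.5, 3.6, 3.9, 4.0, 4.1, 4.2.
n = 14.
r = (40/100)·(14 + 1) = 6.
r is an integer, so P40 is the value at rank 6: 2.9.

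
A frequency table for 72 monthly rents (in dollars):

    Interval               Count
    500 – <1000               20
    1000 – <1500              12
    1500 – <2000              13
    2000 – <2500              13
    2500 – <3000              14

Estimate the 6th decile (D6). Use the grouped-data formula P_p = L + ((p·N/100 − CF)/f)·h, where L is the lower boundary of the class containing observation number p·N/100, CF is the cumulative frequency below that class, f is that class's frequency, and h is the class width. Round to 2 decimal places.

1930.77

N = 72; target position k = 60/100 · 72 = 43.2.
Cumulative frequencies: 20, 32, 45, 58, 72.
Observation 43.2 falls in the class 1500 – <2000.
L = 1500, CF = 32, f = 13, h = 500.
P60 = 1500 + ((43.2 − 32)/13)·500 = 1500 + 430.769 = 1930.77.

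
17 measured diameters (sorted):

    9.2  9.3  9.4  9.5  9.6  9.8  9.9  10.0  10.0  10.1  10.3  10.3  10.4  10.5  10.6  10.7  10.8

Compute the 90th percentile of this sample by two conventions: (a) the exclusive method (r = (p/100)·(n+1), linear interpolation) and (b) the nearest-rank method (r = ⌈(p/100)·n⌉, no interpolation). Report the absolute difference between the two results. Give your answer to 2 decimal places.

n = 17.
(a) r = 16.2; between ranks 16 (10.7) and 17 (10.8): 10.72.
(b) the nearest-rank method: rank 16 → 10.7.
|10.72 − 10.7| = 0.02.

0.02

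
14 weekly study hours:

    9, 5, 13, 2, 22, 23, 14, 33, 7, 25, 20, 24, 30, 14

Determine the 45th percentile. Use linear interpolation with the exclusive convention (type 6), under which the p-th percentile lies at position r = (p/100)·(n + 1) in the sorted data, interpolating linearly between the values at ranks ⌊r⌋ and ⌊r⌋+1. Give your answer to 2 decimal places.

14.00

Sorted: 2, 5, 7, 9, 13, 14, 14, 20, 22, 23, 24, 25, 30, 33.
n = 14.
r = (45/100)·(14 + 1) = 6.75.
Rank 6 is 14 and rank 7 is 14.
Interpolate: 14 + 0.75·(14 − 14) = 14 + 0.75·0 = 14.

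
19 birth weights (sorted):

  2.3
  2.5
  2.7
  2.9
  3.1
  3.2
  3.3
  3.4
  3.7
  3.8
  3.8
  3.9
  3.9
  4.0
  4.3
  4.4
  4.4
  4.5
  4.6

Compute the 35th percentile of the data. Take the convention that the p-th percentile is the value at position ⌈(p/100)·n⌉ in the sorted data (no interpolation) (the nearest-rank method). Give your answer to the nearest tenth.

n = 19.
Position = ⌈35/100 · 19⌉ = ⌈6.65⌉ = 7.
The value at rank 7 is 3.3.

3.3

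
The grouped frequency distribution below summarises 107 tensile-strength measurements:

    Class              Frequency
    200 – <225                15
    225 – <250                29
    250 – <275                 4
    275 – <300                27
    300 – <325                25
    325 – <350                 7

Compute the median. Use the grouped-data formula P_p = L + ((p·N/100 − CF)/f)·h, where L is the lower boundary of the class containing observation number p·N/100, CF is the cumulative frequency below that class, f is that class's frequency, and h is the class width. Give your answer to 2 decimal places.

N = 107; target position k = 50/100 · 107 = 53.5.
Cumulative frequencies: 15, 44, 48, 75, 100, 107.
Observation 53.5 falls in the class 275 – <300.
L = 275, CF = 48, f = 27, h = 25.
P50 = 275 + ((53.5 − 48)/27)·25 = 275 + 5.09259 = 280.093.

280.09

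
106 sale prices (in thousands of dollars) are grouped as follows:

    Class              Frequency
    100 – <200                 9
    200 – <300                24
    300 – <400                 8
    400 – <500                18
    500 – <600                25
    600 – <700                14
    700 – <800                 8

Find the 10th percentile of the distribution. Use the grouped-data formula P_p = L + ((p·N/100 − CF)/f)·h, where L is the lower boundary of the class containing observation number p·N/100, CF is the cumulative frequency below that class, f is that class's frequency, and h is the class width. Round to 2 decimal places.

N = 106; target position k = 10/100 · 106 = 10.6.
Cumulative frequencies: 9, 33, 41, 59, 84, 98, 106.
Observation 10.6 falls in the class 200 – <300.
L = 200, CF = 9, f = 24, h = 100.
P10 = 200 + ((10.6 − 9)/24)·100 = 200 + 6.66667 = 206.667.

206.67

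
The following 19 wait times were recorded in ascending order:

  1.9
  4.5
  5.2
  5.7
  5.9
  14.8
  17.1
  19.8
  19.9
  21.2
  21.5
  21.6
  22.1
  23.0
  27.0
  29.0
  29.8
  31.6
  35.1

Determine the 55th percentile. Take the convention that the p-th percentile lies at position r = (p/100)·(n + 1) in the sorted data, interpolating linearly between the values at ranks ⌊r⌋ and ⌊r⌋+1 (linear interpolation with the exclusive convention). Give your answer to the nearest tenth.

21.5

n = 19.
r = (55/100)·(19 + 1) = 11.
r is an integer, so P55 is the value at rank 11: 21.5.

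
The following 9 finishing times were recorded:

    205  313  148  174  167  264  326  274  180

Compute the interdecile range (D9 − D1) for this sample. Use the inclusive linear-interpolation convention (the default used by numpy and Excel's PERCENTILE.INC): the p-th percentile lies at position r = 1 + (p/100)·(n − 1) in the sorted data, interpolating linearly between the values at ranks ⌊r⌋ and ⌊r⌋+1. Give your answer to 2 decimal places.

Sorted: 148, 167, 174, 180, 205, 264, 274, 313, 326.
n = 9.
P10: r = 1.8; ranks 1–2 are 148, 167; interpolating gives 163.2.
P90: r = 8.2; ranks 8–9 are 313, 326; interpolating gives 315.6.
Difference: 315.6 − 163.2 = 152.4.

152.40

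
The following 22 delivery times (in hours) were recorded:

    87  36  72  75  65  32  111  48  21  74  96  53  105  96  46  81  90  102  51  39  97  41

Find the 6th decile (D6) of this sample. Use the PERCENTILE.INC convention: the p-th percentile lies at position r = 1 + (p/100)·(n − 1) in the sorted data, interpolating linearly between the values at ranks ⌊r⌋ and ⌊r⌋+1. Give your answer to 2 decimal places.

Sorted: 21, 32, 36, 39, 41, 46, 48, 51, 53, 65, 72, 74, 75, 81, 87, 90, 96, 96, 97, 102, 105, 111.
n = 22.
r = 1 + (60/100)·(22 − 1) = 1 + 12.6 = 13.6.
Rank 13 is 75 and rank 14 is 81.
Interpolate: 75 + 0.6·(81 − 75) = 75 + 0.6·6 = 78.6.

78.60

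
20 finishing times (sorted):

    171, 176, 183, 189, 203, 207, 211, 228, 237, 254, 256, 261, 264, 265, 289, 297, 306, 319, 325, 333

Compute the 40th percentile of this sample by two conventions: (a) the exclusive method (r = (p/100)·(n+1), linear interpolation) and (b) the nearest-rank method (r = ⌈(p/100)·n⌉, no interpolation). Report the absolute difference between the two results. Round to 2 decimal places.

3.60

n = 20.
(a) r = 8.4; between ranks 8 (228) and 9 (237): 231.6.
(b) the nearest-rank method: rank 8 → 228.
|231.6 − 228| = 3.6.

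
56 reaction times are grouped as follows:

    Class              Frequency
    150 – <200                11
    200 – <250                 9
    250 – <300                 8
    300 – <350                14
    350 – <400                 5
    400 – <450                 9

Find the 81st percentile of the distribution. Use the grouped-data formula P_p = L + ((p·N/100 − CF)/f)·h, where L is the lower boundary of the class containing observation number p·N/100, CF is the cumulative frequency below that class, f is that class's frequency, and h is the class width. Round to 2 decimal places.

383.60

N = 56; target position k = 81/100 · 56 = 45.36.
Cumulative frequencies: 11, 20, 28, 42, 47, 56.
Observation 45.36 falls in the class 350 – <400.
L = 350, CF = 42, f = 5, h = 50.
P81 = 350 + ((45.36 − 42)/5)·50 = 350 + 33.6 = 383.6.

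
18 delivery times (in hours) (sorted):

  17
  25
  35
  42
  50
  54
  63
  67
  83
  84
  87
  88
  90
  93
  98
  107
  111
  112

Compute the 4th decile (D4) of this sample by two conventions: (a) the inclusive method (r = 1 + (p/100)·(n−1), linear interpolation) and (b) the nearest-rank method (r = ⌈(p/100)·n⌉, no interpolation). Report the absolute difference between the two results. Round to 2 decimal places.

0.80

n = 18.
(a) r = 7.8; between ranks 7 (63) and 8 (67): 66.2.
(b) the nearest-rank method: rank 8 → 67.
|66.2 − 67| = 0.8.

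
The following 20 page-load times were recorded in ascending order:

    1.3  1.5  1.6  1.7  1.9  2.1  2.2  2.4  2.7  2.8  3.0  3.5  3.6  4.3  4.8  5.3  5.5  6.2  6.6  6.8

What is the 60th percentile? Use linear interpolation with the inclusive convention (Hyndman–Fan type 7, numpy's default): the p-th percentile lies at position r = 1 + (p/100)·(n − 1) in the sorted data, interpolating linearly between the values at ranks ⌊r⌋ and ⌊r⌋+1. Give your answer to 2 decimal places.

n = 20.
r = 1 + (60/100)·(20 − 1) = 1 + 11.4 = 12.4.
Rank 12 is 3.5 and rank 13 is 3.6.
Interpolate: 3.5 + 0.4·(3.6 − 3.5) = 3.5 + 0.4·0.1 = 3.54.

3.54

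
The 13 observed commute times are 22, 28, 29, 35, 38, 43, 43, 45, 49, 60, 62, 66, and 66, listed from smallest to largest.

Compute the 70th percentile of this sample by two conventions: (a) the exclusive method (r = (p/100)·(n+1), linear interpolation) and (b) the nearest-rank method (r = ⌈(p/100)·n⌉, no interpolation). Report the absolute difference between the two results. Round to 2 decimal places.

2.20

n = 13.
(a) r = 9.8; between ranks 9 (49) and 10 (60): 57.8.
(b) the nearest-rank method: rank 10 → 60.
|57.8 − 60| = 2.2.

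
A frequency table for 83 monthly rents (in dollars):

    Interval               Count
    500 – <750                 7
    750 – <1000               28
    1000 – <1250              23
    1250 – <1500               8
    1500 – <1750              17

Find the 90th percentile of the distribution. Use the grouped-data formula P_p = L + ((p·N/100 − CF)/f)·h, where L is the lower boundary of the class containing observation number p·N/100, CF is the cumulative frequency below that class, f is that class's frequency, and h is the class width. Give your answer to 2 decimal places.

1627.94

N = 83; target position k = 90/100 · 83 = 74.7.
Cumulative frequencies: 7, 35, 58, 66, 83.
Observation 74.7 falls in the class 1500 – <1750.
L = 1500, CF = 66, f = 17, h = 250.
P90 = 1500 + ((74.7 − 66)/17)·250 = 1500 + 127.941 = 1627.94.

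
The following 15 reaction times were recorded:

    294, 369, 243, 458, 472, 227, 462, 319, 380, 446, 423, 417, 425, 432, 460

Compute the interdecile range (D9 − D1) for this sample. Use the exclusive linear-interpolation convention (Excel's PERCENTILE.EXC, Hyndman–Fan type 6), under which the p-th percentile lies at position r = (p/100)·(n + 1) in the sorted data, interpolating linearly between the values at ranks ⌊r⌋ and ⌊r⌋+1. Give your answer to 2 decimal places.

229.40

Sorted: 227, 243, 294, 319, 369, 380, 417, 423, 425, 432, 446, 458, 460, 462, 472.
n = 15.
P10: r = 1.6; ranks 1–2 are 227, 243; interpolating gives 236.6.
P90: r = 14.4; ranks 14–15 are 462, 472; interpolating gives 466.
Difference: 466 − 236.6 = 229.4.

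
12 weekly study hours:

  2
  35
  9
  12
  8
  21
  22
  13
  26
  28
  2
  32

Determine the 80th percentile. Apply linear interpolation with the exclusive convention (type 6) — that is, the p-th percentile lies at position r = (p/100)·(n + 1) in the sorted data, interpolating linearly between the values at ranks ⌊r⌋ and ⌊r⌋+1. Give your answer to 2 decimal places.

29.60

Sorted: 2, 2, 8, 9, 12, 13, 21, 22, 26, 28, 32, 35.
n = 12.
r = (80/100)·(12 + 1) = 10.4.
Rank 10 is 28 and rank 11 is 32.
Interpolate: 28 + 0.4·(32 − 28) = 28 + 0.4·4 = 29.6.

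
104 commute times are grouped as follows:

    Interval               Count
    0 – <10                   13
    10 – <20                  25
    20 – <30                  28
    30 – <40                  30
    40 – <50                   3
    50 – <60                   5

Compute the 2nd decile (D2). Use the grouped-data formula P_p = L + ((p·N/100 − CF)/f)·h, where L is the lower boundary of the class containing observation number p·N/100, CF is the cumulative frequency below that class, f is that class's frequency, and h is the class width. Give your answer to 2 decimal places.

N = 104; target position k = 20/100 · 104 = 20.8.
Cumulative frequencies: 13, 38, 66, 96, 99, 104.
Observation 20.8 falls in the class 10 – <20.
L = 10, CF = 13, f = 25, h = 10.
P20 = 10 + ((20.8 − 13)/25)·10 = 10 + 3.12 = 13.12.

13.12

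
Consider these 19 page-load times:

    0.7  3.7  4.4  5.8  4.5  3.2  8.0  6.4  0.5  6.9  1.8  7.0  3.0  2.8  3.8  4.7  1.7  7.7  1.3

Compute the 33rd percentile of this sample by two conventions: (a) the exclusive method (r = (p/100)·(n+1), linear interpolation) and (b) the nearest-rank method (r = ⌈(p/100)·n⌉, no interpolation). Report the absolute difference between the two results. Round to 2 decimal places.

0.08

Sorted: 0.5, 0.7, 1.3, 1.7, 1.8, 2.8, 3.0, 3.2, 3.7, 3.8, 4.4, 4.5, 4.7, 5.8, 6.4, 6.9, 7.0, 7.7, 8.0.
n = 19.
(a) r = 6.6; between ranks 6 (2.8) and 7 (3.0): 2.92.
(b) the nearest-rank method: rank 7 → 3.
|2.92 − 3| = 0.08.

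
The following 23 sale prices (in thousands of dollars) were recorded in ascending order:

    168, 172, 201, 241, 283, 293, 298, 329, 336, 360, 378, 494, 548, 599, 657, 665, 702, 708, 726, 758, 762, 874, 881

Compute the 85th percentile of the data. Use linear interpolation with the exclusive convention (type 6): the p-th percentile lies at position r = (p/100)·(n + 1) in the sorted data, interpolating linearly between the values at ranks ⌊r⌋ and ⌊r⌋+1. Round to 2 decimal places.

n = 23.
r = (85/100)·(23 + 1) = 20.4.
Rank 20 is 758 and rank 21 is 762.
Interpolate: 758 + 0.4·(762 − 758) = 758 + 0.4·4 = 759.6.

759.60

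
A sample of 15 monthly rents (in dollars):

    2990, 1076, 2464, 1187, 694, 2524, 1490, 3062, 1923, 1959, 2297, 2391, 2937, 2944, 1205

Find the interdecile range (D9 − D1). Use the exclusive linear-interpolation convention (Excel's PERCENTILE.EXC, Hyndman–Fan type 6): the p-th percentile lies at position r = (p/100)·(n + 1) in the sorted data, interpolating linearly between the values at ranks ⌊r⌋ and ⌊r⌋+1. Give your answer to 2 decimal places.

2095.60

Sorted: 694, 1076, 1187, 1205, 1490, 1923, 1959, 2297, 2391, 2464, 2524, 2937, 2944, 2990, 3062.
n = 15.
P10: r = 1.6; ranks 1–2 are 694, 1076; interpolating gives 923.2.
P90: r = 14.4; ranks 14–15 are 2990, 3062; interpolating gives 3018.8.
Difference: 3018.8 − 923.2 = 2095.6.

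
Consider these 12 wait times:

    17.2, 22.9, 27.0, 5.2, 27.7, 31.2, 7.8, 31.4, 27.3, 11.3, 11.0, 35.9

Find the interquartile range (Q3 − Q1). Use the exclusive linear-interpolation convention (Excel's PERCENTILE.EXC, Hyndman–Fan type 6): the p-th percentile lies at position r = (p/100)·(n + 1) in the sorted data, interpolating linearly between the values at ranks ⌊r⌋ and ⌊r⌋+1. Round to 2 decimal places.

Sorted: 5.2, 7.8, 11.0, 11.3, 17.2, 22.9, 27.0, 27.3, 27.7, 31.2, 31.4, 35.9.
n = 12.
P25: r = 3.25; ranks 3–4 are 11.0, 11.3; interpolating gives 11.075.
P75: r = 9.75; ranks 9–10 are 27.7, 31.2; interpolating gives 30.325.
Difference: 30.325 − 11.075 = 19.25.

19.25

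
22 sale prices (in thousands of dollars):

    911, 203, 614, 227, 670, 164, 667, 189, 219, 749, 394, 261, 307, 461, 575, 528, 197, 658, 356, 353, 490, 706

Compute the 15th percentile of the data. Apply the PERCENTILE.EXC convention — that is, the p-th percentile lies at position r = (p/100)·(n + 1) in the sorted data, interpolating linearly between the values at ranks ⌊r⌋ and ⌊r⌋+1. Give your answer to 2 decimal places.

199.70

Sorted: 164, 189, 197, 203, 219, 227, 261, 307, 353, 356, 394, 461, 490, 528, 575, 614, 658, 667, 670, 706, 749, 911.
n = 22.
r = (15/100)·(22 + 1) = 3.45.
Rank 3 is 197 and rank 4 is 203.
Interpolate: 197 + 0.45·(203 − 197) = 197 + 0.45·6 = 199.7.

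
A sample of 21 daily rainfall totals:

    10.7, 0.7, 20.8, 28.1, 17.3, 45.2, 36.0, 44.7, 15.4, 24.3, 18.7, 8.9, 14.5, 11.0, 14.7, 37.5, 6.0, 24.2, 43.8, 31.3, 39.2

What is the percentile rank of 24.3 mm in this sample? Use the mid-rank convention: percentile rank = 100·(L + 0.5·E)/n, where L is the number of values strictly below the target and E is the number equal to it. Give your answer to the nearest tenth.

Sorted: 0.7, 6.0, 8.9, 10.7, 11.0, 14.5, 14.7, 15.4, 17.3, 18.7, 20.8, 24.2, 24.3, 28.1, 31.3, 36.0, 37.5, 39.2, 43.8, 44.7, 45.2.
Count below 24.3: L = 12; count equal: E = 1; n = 21.
Percentile rank = 100·(12 + 0.5·1)/21 = 100·12.5/21 = 59.52.

59.5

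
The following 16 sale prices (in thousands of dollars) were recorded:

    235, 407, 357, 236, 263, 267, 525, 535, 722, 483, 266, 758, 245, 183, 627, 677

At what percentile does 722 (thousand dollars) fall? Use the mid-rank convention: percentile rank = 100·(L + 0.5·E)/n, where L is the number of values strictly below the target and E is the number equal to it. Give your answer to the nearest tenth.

Sorted: 183, 235, 236, 245, 263, 266, 267, 357, 407, 483, 525, 535, 627, 677, 722, 758.
Count below 722: L = 14; count equal: E = 1; n = 16.
Percentile rank = 100·(14 + 0.5·1)/16 = 100·14.5/16 = 90.62.

90.6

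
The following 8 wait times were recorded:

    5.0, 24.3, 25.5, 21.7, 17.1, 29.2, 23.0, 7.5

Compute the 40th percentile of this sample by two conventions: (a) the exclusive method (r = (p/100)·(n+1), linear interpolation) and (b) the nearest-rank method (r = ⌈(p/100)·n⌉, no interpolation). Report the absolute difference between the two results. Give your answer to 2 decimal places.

Sorted: 5.0, 7.5, 17.1, 21.7, 23.0, 24.3, 25.5, 29.2.
n = 8.
(a) r = 3.6; between ranks 3 (17.1) and 4 (21.7): 19.86.
(b) the nearest-rank method: rank 4 → 21.7.
|19.86 − 21.7| = 1.84.

1.84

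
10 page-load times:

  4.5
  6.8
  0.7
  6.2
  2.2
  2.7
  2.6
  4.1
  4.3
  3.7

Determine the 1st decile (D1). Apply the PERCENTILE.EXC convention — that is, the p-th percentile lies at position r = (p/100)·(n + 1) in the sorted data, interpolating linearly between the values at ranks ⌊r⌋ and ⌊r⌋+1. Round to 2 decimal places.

Sorted: 0.7, 2.2, 2.6, 2.7, 3.7, 4.1, 4.3, 4.5, 6.2, 6.8.
n = 10.
r = (10/100)·(10 + 1) = 1.1.
Rank 1 is 0.7 and rank 2 is 2.2.
Interpolate: 0.7 + 0.1·(2.2 − 0.7) = 0.7 + 0.1·1.5 = 0.85.

0.85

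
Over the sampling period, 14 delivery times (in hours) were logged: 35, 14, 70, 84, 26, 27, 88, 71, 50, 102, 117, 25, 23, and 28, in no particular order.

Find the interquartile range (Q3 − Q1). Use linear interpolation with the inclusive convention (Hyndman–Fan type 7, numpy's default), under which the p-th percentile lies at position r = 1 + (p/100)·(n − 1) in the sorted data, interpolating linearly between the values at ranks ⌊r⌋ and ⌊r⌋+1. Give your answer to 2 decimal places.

Sorted: 14, 23, 25, 26, 27, 28, 35, 50, 70, 71, 84, 88, 102, 117.
n = 14.
P25: r = 4.25; ranks 4–5 are 26, 27; interpolating gives 26.25.
P75: r = 10.75; ranks 10–11 are 71, 84; interpolating gives 80.75.
Difference: 80.75 − 26.25 = 54.5.

54.50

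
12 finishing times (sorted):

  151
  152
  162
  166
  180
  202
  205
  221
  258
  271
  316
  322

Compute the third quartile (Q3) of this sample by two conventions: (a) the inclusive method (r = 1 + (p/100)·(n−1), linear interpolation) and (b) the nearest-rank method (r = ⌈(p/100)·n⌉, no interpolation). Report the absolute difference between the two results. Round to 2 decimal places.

n = 12.
(a) r = 9.25; between ranks 9 (258) and 10 (271): 261.25.
(b) the nearest-rank method: rank 9 → 258.
|261.25 − 258| = 3.25.

3.25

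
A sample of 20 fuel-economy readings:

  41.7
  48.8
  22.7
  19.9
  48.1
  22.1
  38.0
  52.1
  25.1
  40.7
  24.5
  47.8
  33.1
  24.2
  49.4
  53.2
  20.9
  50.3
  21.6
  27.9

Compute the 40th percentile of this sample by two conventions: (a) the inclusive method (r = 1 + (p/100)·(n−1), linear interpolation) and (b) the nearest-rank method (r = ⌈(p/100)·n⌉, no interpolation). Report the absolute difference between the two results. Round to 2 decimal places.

Sorted: 19.9, 20.9, 21.6, 22.1, 22.7, 24.2, 24.5, 25.1, 27.9, 33.1, 38.0, 40.7, 41.7, 47.8, 48.1, 48.8, 49.4, 50.3, 52.1, 53.2.
n = 20.
(a) r = 8.6; between ranks 8 (25.1) and 9 (27.9): 26.78.
(b) the nearest-rank method: rank 8 → 25.1.
|26.78 − 25.1| = 1.68.

1.68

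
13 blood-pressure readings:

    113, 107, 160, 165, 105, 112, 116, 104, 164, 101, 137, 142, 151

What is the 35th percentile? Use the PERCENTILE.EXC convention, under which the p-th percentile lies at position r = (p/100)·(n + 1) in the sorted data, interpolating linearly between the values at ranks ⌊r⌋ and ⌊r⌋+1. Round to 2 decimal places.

Sorted: 101, 104, 105, 107, 112, 113, 116, 137, 142, 151, 160, 164, 165.
n = 13.
r = (35/100)·(13 + 1) = 4.9.
Rank 4 is 107 and rank 5 is 112.
Interpolate: 107 + 0.9·(112 − 107) = 107 + 0.9·5 = 111.5.

111.50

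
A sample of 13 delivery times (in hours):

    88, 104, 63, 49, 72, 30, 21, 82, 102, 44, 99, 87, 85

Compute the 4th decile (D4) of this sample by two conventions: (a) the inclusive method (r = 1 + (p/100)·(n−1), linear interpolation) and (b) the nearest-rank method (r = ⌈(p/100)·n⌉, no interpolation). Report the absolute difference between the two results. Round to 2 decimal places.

Sorted: 21, 30, 44, 49, 63, 72, 82, 85, 87, 88, 99, 102, 104.
n = 13.
(a) r = 5.8; between ranks 5 (63) and 6 (72): 70.2.
(b) the nearest-rank method: rank 6 → 72.
|70.2 − 72| = 1.8.

1.80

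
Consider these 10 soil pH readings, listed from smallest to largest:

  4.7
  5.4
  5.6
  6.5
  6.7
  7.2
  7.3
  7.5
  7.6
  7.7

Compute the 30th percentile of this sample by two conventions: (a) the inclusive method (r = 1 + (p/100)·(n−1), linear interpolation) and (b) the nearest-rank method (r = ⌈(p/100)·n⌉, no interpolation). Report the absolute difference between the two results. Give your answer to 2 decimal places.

0.63

n = 10.
(a) r = 3.7; between ranks 3 (5.6) and 4 (6.5): 6.23.
(b) the nearest-rank method: rank 3 → 5.6.
|6.23 − 5.6| = 0.63.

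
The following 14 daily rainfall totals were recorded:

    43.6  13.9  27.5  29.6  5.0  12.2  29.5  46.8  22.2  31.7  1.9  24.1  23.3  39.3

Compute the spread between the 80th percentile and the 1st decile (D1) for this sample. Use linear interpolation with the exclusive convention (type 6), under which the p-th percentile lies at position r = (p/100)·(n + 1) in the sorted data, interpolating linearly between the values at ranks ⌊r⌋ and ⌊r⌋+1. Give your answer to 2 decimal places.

Sorted: 1.9, 5.0, 12.2, 13.9, 22.2, 23.3, 24.1, 27.5, 29.5, 29.6, 31.7, 39.3, 43.6, 46.8.
n = 14.
P10: r = 1.5; ranks 1–2 are 1.9, 5.0; interpolating gives 3.45.
P80: r = 12 (integer) → 39.3.
Difference: 39.3 − 3.45 = 35.85.

35.85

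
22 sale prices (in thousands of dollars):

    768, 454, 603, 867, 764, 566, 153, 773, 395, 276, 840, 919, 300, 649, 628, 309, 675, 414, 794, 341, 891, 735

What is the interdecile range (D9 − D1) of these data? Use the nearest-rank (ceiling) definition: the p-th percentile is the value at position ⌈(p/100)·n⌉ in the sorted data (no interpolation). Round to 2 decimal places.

Sorted: 153, 276, 300, 309, 341, 395, 414, 454, 566, 603, 628, 649, 675, 735, 764, 768, 773, 794, 840, 867, 891, 919.
n = 22.
P10: rank ⌈10/100·22⌉ = 3 → 300.
P90: rank ⌈90/100·22⌉ = 20 → 867.
Difference: 867 − 300 = 567.

567.00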